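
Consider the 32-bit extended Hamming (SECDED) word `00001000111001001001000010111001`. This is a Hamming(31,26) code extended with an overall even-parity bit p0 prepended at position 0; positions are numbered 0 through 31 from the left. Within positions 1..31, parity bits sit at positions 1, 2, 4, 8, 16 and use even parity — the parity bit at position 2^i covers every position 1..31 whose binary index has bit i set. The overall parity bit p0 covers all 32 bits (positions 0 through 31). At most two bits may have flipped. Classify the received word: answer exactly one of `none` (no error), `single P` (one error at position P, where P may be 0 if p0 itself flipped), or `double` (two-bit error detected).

double

s1: b1⊕b3⊕b5⊕b7⊕b9⊕b11⊕b13⊕b15⊕b17⊕b19⊕b21⊕b23⊕b25⊕b27⊕b29⊕b31 = 0⊕0⊕0⊕0⊕1⊕0⊕1⊕0⊕0⊕1⊕0⊕0⊕0⊕1⊕0⊕1 = 1
s2: b2⊕b3⊕b6⊕b7⊕b10⊕b11⊕b14⊕b15⊕b18⊕b19⊕b22⊕b23⊕b26⊕b27⊕b30⊕b31 = 0⊕0⊕0⊕0⊕1⊕0⊕0⊕0⊕0⊕1⊕0⊕0⊕1⊕1⊕0⊕1 = 1
s4: b4⊕b5⊕b6⊕b7⊕b12⊕b13⊕b14⊕b15⊕b20⊕b21⊕b22⊕b23⊕b28⊕b29⊕b30⊕b31 = 1⊕0⊕0⊕0⊕0⊕1⊕0⊕0⊕0⊕0⊕0⊕0⊕1⊕0⊕0⊕1 = 0
s8: b8⊕b9⊕b10⊕b11⊕b12⊕b13⊕b14⊕b15⊕b24⊕b25⊕b26⊕b27⊕b28⊕b29⊕b30⊕b31 = 1⊕1⊕1⊕0⊕0⊕1⊕0⊕0⊕1⊕0⊕1⊕1⊕1⊕0⊕0⊕1 = 1
s16: b16⊕b17⊕b18⊕b19⊕b20⊕b21⊕b22⊕b23⊕b24⊕b25⊕b26⊕b27⊕b28⊕b29⊕b30⊕b31 = 1⊕0⊕0⊕1⊕0⊕0⊕0⊕0⊕1⊕0⊕1⊕1⊕1⊕0⊕0⊕1 = 1
Syndrome (s16...s1) = 11011 → position 27.
Overall parity (XOR of all 32 bits, including p0): 0⊕0⊕0⊕0⊕1⊕0⊕0⊕0⊕1⊕1⊕1⊕0⊕0⊕1⊕0⊕0⊕1⊕0⊕0⊕1⊕0⊕0⊕0⊕0⊕1⊕0⊕1⊕1⊕1⊕0⊕0⊕1 = 0
Overall=0, syndrome position=27 → double-bit error detected (uncorrectable).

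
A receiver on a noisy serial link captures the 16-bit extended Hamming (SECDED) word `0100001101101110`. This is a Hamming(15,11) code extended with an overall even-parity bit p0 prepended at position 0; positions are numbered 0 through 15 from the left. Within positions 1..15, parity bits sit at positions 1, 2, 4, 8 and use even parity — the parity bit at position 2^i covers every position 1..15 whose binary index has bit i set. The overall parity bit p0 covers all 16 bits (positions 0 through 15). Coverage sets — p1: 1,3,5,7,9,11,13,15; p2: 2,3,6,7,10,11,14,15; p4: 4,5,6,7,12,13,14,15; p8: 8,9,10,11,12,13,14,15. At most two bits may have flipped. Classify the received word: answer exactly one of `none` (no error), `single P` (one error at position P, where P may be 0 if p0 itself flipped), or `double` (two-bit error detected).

s1: b1⊕b3⊕b5⊕b7⊕b9⊕b11⊕b13⊕b15 = 1⊕0⊕0⊕1⊕1⊕0⊕1⊕0 = 0
s2: b2⊕b3⊕b6⊕b7⊕b10⊕b11⊕b14⊕b15 = 0⊕0⊕1⊕1⊕1⊕0⊕1⊕0 = 0
s4: b4⊕b5⊕b6⊕b7⊕b12⊕b13⊕b14⊕b15 = 0⊕0⊕1⊕1⊕1⊕1⊕1⊕0 = 1
s8: b8⊕b9⊕b10⊕b11⊕b12⊕b13⊕b14⊕b15 = 0⊕1⊕1⊕0⊕1⊕1⊕1⊕0 = 1
Syndrome (s8...s1) = 1100 → position 12.
Overall parity (XOR of all 16 bits, including p0): 0⊕1⊕0⊕0⊕0⊕0⊕1⊕1⊕0⊕1⊕1⊕0⊕1⊕1⊕1⊕0 = 0
Overall=0, syndrome position=12 → double-bit error detected (uncorrectable).

double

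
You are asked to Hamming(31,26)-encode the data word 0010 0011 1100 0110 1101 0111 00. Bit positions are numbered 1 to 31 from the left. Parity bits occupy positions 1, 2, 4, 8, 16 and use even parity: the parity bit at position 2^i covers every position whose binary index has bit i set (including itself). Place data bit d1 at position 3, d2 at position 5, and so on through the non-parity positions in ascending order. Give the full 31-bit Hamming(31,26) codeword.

1101010000111100001101101011100

Place data bits at non-power-of-two positions: b3=0, b5=0, b6=1, b7=0, b9=0, b10=0, b11=1, b12=1, b13=1, b14=1, b15=0, b17=0, b18=0, b19=1, b20=1, b21=0, b22=1, b23=1, b24=0, b25=1, b26=0, b27=1, b28=1, b29=1, b30=0, b31=0.
p1 = XOR of data positions {3,5,7,9,11,13,15,17,19,21,23,25,27,29,31} = 0⊕0⊕0⊕0⊕1⊕1⊕0⊕0⊕1⊕0⊕1⊕1⊕1⊕1⊕0 = 1
p2 = XOR of data positions {3,6,7,10,11,14,15,18,19,22,23,26,27,30,31} = 0⊕1⊕0⊕0⊕1⊕1⊕0⊕0⊕1⊕1⊕1⊕0⊕1⊕0⊕0 = 1
p4 = XOR of data positions {5,6,7,12,13,14,15,20,21,22,23,28,29,30,31} = 0⊕1⊕0⊕1⊕1⊕1⊕0⊕1⊕0⊕1⊕1⊕1⊕1⊕0⊕0 = 1
p8 = XOR of data positions {9,10,11,12,13,14,15,24,25,26,27,28,29,30,31} = 0⊕0⊕1⊕1⊕1⊕1⊕0⊕0⊕1⊕0⊕1⊕1⊕1⊕0⊕0 = 0
p16 = XOR of data positions {17,18,19,20,21,22,23,24,25,26,27,28,29,30,31} = 0⊕0⊕1⊕1⊕0⊕1⊕1⊕0⊕1⊕0⊕1⊕1⊕1⊕0⊕0 = 0
Codeword b1..b31 = 1101010000111100001101101011100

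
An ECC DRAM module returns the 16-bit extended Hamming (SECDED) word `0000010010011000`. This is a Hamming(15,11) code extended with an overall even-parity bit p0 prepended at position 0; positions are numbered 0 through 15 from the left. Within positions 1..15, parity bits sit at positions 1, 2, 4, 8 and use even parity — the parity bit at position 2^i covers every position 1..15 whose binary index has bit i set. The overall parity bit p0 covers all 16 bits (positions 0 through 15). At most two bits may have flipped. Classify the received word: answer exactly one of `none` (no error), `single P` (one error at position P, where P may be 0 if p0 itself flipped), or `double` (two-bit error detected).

double

s1: b1⊕b3⊕b5⊕b7⊕b9⊕b11⊕b13⊕b15 = 0⊕0⊕1⊕0⊕0⊕1⊕0⊕0 = 0
s2: b2⊕b3⊕b6⊕b7⊕b10⊕b11⊕b14⊕b15 = 0⊕0⊕0⊕0⊕0⊕1⊕0⊕0 = 1
s4: b4⊕b5⊕b6⊕b7⊕b12⊕b13⊕b14⊕b15 = 0⊕1⊕0⊕0⊕1⊕0⊕0⊕0 = 0
s8: b8⊕b9⊕b10⊕b11⊕b12⊕b13⊕b14⊕b15 = 1⊕0⊕0⊕1⊕1⊕0⊕0⊕0 = 1
Syndrome (s8...s1) = 1010 → position 10.
Overall parity (XOR of all 16 bits, including p0): 0⊕0⊕0⊕0⊕0⊕1⊕0⊕0⊕1⊕0⊕0⊕1⊕1⊕0⊕0⊕0 = 0
Overall=0, syndrome position=10 → double-bit error detected (uncorrectable).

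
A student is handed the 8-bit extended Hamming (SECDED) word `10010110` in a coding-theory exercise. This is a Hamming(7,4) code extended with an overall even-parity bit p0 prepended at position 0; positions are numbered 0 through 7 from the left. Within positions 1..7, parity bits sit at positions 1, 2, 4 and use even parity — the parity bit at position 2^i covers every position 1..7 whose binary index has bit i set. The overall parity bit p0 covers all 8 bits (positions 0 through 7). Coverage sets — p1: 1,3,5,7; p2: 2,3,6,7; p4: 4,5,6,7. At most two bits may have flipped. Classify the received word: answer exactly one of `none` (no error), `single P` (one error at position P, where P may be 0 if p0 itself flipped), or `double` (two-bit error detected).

s1: b1⊕b3⊕b5⊕b7 = 0⊕1⊕1⊕0 = 0
s2: b2⊕b3⊕b6⊕b7 = 0⊕1⊕1⊕0 = 0
s4: b4⊕b5⊕b6⊕b7 = 0⊕1⊕1⊕0 = 0
Syndrome (s4...s1) = 000 → position 0 (no error).
Overall parity (XOR of all 8 bits, including p0): 1⊕0⊕0⊕1⊕0⊕1⊕1⊕0 = 0
Overall=0, syndrome position=0 → no error.

none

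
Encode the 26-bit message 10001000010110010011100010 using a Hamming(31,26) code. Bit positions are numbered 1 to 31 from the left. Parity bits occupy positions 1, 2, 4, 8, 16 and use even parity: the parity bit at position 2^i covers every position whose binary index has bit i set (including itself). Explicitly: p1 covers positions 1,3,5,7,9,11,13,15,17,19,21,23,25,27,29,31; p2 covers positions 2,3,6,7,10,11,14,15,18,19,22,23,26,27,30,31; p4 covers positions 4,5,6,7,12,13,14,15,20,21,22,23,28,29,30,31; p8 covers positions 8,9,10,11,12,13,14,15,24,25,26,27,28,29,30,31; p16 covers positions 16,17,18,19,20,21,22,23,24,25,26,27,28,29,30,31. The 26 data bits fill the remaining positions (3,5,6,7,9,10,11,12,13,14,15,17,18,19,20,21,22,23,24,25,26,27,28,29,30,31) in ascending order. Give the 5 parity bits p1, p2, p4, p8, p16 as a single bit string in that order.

11101

Place data bits at non-power-of-two positions: b3=1, b5=0, b6=0, b7=0, b9=1, b10=0, b11=0, b12=0, b13=0, b14=1, b15=0, b17=1, b18=1, b19=0, b20=0, b21=1, b22=0, b23=0, b24=1, b25=1, b26=1, b27=0, b28=0, b29=0, b30=1, b31=0.
p1 = XOR of data positions {3,5,7,9,11,13,15,17,19,21,23,25,27,29,31} = 1⊕0⊕0⊕1⊕0⊕0⊕0⊕1⊕0⊕1⊕0⊕1⊕0⊕0⊕0 = 1
p2 = XOR of data positions {3,6,7,10,11,14,15,18,19,22,23,26,27,30,31} = 1⊕0⊕0⊕0⊕0⊕1⊕0⊕1⊕0⊕0⊕0⊕1⊕0⊕1⊕0 = 1
p4 = XOR of data positions {5,6,7,12,13,14,15,20,21,22,23,28,29,30,31} = 0⊕0⊕0⊕0⊕0⊕1⊕0⊕0⊕1⊕0⊕0⊕0⊕0⊕1⊕0 = 1
p8 = XOR of data positions {9,10,11,12,13,14,15,24,25,26,27,28,29,30,31} = 1⊕0⊕0⊕0⊕0⊕1⊕0⊕1⊕1⊕1⊕0⊕0⊕0⊕1⊕0 = 0
p16 = XOR of data positions {17,18,19,20,21,22,23,24,25,26,27,28,29,30,31} = 1⊕1⊕0⊕0⊕1⊕0⊕0⊕1⊕1⊕1⊕0⊕0⊕0⊕1⊕0 = 1
Parity bits p1,p2,p4,p8,p16 = 11101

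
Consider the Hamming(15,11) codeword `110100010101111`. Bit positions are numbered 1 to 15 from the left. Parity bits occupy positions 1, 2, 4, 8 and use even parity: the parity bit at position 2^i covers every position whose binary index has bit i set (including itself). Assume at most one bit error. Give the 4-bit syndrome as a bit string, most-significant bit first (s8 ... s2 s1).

s1: b1⊕b3⊕b5⊕b7⊕b9⊕b11⊕b13⊕b15 = 1⊕0⊕0⊕0⊕0⊕0⊕1⊕1 = 1
s2: b2⊕b3⊕b6⊕b7⊕b10⊕b11⊕b14⊕b15 = 1⊕0⊕0⊕0⊕1⊕0⊕1⊕1 = 0
s4: b4⊕b5⊕b6⊕b7⊕b12⊕b13⊕b14⊕b15 = 1⊕0⊕0⊕0⊕1⊕1⊕1⊕1 = 1
s8: b8⊕b9⊕b10⊕b11⊕b12⊕b13⊕b14⊕b15 = 1⊕0⊕1⊕0⊕1⊕1⊕1⊕1 = 0
Syndrome (s8...s1) = 0101 → position 5.

0101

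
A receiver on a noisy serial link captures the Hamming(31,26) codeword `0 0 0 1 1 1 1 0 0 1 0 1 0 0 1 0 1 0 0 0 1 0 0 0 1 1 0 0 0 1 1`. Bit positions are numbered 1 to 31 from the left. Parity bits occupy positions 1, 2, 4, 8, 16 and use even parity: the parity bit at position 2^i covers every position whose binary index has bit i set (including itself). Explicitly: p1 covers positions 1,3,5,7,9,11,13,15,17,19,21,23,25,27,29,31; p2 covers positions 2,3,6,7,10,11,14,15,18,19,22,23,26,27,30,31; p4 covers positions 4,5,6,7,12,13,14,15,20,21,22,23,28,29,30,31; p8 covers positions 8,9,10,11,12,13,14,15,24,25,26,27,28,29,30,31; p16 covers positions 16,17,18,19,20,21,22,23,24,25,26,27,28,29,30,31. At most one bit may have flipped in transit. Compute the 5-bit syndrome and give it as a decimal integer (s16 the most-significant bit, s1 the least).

15

s1: b1⊕b3⊕b5⊕b7⊕b9⊕b11⊕b13⊕b15⊕b17⊕b19⊕b21⊕b23⊕b25⊕b27⊕b29⊕b31 = 0⊕0⊕1⊕1⊕0⊕0⊕0⊕1⊕1⊕0⊕1⊕0⊕1⊕0⊕0⊕1 = 1
s2: b2⊕b3⊕b6⊕b7⊕b10⊕b11⊕b14⊕b15⊕b18⊕b19⊕b22⊕b23⊕b26⊕b27⊕b30⊕b31 = 0⊕0⊕1⊕1⊕1⊕0⊕0⊕1⊕0⊕0⊕0⊕0⊕1⊕0⊕1⊕1 = 1
s4: b4⊕b5⊕b6⊕b7⊕b12⊕b13⊕b14⊕b15⊕b20⊕b21⊕b22⊕b23⊕b28⊕b29⊕b30⊕b31 = 1⊕1⊕1⊕1⊕1⊕0⊕0⊕1⊕0⊕1⊕0⊕0⊕0⊕0⊕1⊕1 = 1
s8: b8⊕b9⊕b10⊕b11⊕b12⊕b13⊕b14⊕b15⊕b24⊕b25⊕b26⊕b27⊕b28⊕b29⊕b30⊕b31 = 0⊕0⊕1⊕0⊕1⊕0⊕0⊕1⊕0⊕1⊕1⊕0⊕0⊕0⊕1⊕1 = 1
s16: b16⊕b17⊕b18⊕b19⊕b20⊕b21⊕b22⊕b23⊕b24⊕b25⊕b26⊕b27⊕b28⊕b29⊕b30⊕b31 = 0⊕1⊕0⊕0⊕0⊕1⊕0⊕0⊕0⊕1⊕1⊕0⊕0⊕0⊕1⊕1 = 0
Syndrome (s16...s1) = 01111 → position 15.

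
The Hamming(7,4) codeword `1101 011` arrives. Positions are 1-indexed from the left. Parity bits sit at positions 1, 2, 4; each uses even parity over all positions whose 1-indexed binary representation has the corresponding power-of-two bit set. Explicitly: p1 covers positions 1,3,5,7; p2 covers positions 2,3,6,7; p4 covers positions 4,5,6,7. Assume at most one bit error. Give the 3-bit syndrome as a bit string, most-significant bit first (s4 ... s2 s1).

110

s1: b1⊕b3⊕b5⊕b7 = 1⊕0⊕0⊕1 = 0
s2: b2⊕b3⊕b6⊕b7 = 1⊕0⊕1⊕1 = 1
s4: b4⊕b5⊕b6⊕b7 = 1⊕0⊕1⊕1 = 1
Syndrome (s4...s1) = 110 → position 6.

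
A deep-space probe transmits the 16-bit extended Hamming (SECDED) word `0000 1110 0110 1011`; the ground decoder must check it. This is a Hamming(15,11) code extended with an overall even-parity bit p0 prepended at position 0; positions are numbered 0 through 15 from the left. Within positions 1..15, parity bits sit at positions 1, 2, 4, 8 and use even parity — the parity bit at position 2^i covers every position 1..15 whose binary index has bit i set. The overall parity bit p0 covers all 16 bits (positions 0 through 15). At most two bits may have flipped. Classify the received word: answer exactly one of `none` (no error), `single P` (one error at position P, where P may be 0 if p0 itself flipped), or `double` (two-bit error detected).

s1: b1⊕b3⊕b5⊕b7⊕b9⊕b11⊕b13⊕b15 = 0⊕0⊕1⊕0⊕1⊕0⊕0⊕1 = 1
s2: b2⊕b3⊕b6⊕b7⊕b10⊕b11⊕b14⊕b15 = 0⊕0⊕1⊕0⊕1⊕0⊕1⊕1 = 0
s4: b4⊕b5⊕b6⊕b7⊕b12⊕b13⊕b14⊕b15 = 1⊕1⊕1⊕0⊕1⊕0⊕1⊕1 = 0
s8: b8⊕b9⊕b10⊕b11⊕b12⊕b13⊕b14⊕b15 = 0⊕1⊕1⊕0⊕1⊕0⊕1⊕1 = 1
Syndrome (s8...s1) = 1001 → position 9.
Overall parity (XOR of all 16 bits, including p0): 0⊕0⊕0⊕0⊕1⊕1⊕1⊕0⊕0⊕1⊕1⊕0⊕1⊕0⊕1⊕1 = 0
Overall=0, syndrome position=9 → double-bit error detected (uncorrectable).

double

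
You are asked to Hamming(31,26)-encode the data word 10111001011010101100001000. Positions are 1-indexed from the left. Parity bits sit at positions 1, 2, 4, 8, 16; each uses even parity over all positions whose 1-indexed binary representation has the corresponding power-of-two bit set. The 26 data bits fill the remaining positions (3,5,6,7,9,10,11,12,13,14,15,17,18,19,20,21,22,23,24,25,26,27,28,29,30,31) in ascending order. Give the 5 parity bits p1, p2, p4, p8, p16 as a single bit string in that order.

Place data bits at non-power-of-two positions: b3=1, b5=0, b6=1, b7=1, b9=1, b10=0, b11=0, b12=1, b13=0, b14=1, b15=1, b17=0, b18=1, b19=0, b20=1, b21=0, b22=1, b23=1, b24=0, b25=0, b26=0, b27=0, b28=1, b29=0, b30=0, b31=0.
p1 = XOR of data positions {3,5,7,9,11,13,15,17,19,21,23,25,27,29,31} = 1⊕0⊕1⊕1⊕0⊕0⊕1⊕0⊕0⊕0⊕1⊕0⊕0⊕0⊕0 = 1
p2 = XOR of data positions {3,6,7,10,11,14,15,18,19,22,23,26,27,30,31} = 1⊕1⊕1⊕0⊕0⊕1⊕1⊕1⊕0⊕1⊕1⊕0⊕0⊕0⊕0 = 0
p4 = XOR of data positions {5,6,7,12,13,14,15,20,21,22,23,28,29,30,31} = 0⊕1⊕1⊕1⊕0⊕1⊕1⊕1⊕0⊕1⊕1⊕1⊕0⊕0⊕0 = 1
p8 = XOR of data positions {9,10,11,12,13,14,15,24,25,26,27,28,29,30,31} = 1⊕0⊕0⊕1⊕0⊕1⊕1⊕0⊕0⊕0⊕0⊕1⊕0⊕0⊕0 = 1
p16 = XOR of data positions {17,18,19,20,21,22,23,24,25,26,27,28,29,30,31} = 0⊕1⊕0⊕1⊕0⊕1⊕1⊕0⊕0⊕0⊕0⊕1⊕0⊕0⊕0 = 1
Parity bits p1,p2,p4,p8,p16 = 10111

10111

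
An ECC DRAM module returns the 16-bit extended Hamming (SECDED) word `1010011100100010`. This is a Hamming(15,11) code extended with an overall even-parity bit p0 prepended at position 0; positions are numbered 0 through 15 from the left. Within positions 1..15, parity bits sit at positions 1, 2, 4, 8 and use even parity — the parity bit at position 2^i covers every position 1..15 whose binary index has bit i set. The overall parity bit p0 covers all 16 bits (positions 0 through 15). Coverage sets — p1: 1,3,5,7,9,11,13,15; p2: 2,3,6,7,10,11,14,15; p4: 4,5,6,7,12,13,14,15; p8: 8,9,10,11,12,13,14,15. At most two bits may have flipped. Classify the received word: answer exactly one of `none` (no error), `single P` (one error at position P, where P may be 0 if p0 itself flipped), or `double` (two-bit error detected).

single 2

s1: b1⊕b3⊕b5⊕b7⊕b9⊕b11⊕b13⊕b15 = 0⊕0⊕1⊕1⊕0⊕0⊕0⊕0 = 0
s2: b2⊕b3⊕b6⊕b7⊕b10⊕b11⊕b14⊕b15 = 1⊕0⊕1⊕1⊕1⊕0⊕1⊕0 = 1
s4: b4⊕b5⊕b6⊕b7⊕b12⊕b13⊕b14⊕b15 = 0⊕1⊕1⊕1⊕0⊕0⊕1⊕0 = 0
s8: b8⊕b9⊕b10⊕b11⊕b12⊕b13⊕b14⊕b15 = 0⊕0⊕1⊕0⊕0⊕0⊕1⊕0 = 0
Syndrome (s8...s1) = 0010 → position 2.
Overall parity (XOR of all 16 bits, including p0): 1⊕0⊕1⊕0⊕0⊕1⊕1⊕1⊕0⊕0⊕1⊕0⊕0⊕0⊕1⊕0 = 1
Overall=1, syndrome position=2 → single-bit error at position 2.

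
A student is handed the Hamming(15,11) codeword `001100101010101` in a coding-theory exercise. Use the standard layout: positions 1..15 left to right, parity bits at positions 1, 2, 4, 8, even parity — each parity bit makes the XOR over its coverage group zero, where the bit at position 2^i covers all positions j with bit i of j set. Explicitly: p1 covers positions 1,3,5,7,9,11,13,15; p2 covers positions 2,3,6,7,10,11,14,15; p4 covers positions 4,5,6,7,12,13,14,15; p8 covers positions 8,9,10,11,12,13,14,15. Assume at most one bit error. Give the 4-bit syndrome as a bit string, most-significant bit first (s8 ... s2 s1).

0000

s1: b1⊕b3⊕b5⊕b7⊕b9⊕b11⊕b13⊕b15 = 0⊕1⊕0⊕1⊕1⊕1⊕1⊕1 = 0
s2: b2⊕b3⊕b6⊕b7⊕b10⊕b11⊕b14⊕b15 = 0⊕1⊕0⊕1⊕0⊕1⊕0⊕1 = 0
s4: b4⊕b5⊕b6⊕b7⊕b12⊕b13⊕b14⊕b15 = 1⊕0⊕0⊕1⊕0⊕1⊕0⊕1 = 0
s8: b8⊕b9⊕b10⊕b11⊕b12⊕b13⊕b14⊕b15 = 0⊕1⊕0⊕1⊕0⊕1⊕0⊕1 = 0
Syndrome (s8...s1) = 0000 → position 0 (no error).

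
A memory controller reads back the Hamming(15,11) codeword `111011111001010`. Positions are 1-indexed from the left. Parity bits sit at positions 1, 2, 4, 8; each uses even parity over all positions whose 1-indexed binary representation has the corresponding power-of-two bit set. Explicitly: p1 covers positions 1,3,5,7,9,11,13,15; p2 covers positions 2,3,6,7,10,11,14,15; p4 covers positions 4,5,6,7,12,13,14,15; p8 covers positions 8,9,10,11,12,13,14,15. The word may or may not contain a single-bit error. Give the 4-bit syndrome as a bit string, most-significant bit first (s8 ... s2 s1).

s1: b1⊕b3⊕b5⊕b7⊕b9⊕b11⊕b13⊕b15 = 1⊕1⊕1⊕1⊕1⊕0⊕0⊕0 = 1
s2: b2⊕b3⊕b6⊕b7⊕b10⊕b11⊕b14⊕b15 = 1⊕1⊕1⊕1⊕0⊕0⊕1⊕0 = 1
s4: b4⊕b5⊕b6⊕b7⊕b12⊕b13⊕b14⊕b15 = 0⊕1⊕1⊕1⊕1⊕0⊕1⊕0 = 1
s8: b8⊕b9⊕b10⊕b11⊕b12⊕b13⊕b14⊕b15 = 1⊕1⊕0⊕0⊕1⊕0⊕1⊕0 = 0
Syndrome (s8...s1) = 0111 → position 7.

0111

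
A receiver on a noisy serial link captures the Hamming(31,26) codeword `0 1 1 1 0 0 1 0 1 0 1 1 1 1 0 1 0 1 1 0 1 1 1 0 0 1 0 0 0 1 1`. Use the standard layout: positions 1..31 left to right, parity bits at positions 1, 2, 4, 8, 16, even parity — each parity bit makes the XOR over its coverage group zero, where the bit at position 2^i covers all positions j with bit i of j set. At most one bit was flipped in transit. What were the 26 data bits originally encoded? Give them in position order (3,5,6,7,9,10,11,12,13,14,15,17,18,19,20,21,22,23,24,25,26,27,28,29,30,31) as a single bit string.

s1: b1⊕b3⊕b5⊕b7⊕b9⊕b11⊕b13⊕b15⊕b17⊕b19⊕b21⊕b23⊕b25⊕b27⊕b29⊕b31 = 0⊕1⊕0⊕1⊕1⊕1⊕1⊕0⊕0⊕1⊕1⊕1⊕0⊕0⊕0⊕1 = 1
s2: b2⊕b3⊕b6⊕b7⊕b10⊕b11⊕b14⊕b15⊕b18⊕b19⊕b22⊕b23⊕b26⊕b27⊕b30⊕b31 = 1⊕1⊕0⊕1⊕0⊕1⊕1⊕0⊕1⊕1⊕1⊕1⊕1⊕0⊕1⊕1 = 0
s4: b4⊕b5⊕b6⊕b7⊕b12⊕b13⊕b14⊕b15⊕b20⊕b21⊕b22⊕b23⊕b28⊕b29⊕b30⊕b31 = 1⊕0⊕0⊕1⊕1⊕1⊕1⊕0⊕0⊕1⊕1⊕1⊕0⊕0⊕1⊕1 = 0
s8: b8⊕b9⊕b10⊕b11⊕b12⊕b13⊕b14⊕b15⊕b24⊕b25⊕b26⊕b27⊕b28⊕b29⊕b30⊕b31 = 0⊕1⊕0⊕1⊕1⊕1⊕1⊕0⊕0⊕0⊕1⊕0⊕0⊕0⊕1⊕1 = 0
s16: b16⊕b17⊕b18⊕b19⊕b20⊕b21⊕b22⊕b23⊕b24⊕b25⊕b26⊕b27⊕b28⊕b29⊕b30⊕b31 = 1⊕0⊕1⊕1⊕0⊕1⊕1⊕1⊕0⊕0⊕1⊕0⊕0⊕0⊕1⊕1 = 1
Syndrome (s16...s1) = 10001 → position 17.
Flip bit 17: corrected codeword = 0111001010111101111011100100011
Data bits at positions 3,5,6,7,9,10,11,12,13,14,15,17,18,19,20,21,22,23,24,25,26,27,28,29,30,31: 10011011110111011100100011

10011011110111011100100011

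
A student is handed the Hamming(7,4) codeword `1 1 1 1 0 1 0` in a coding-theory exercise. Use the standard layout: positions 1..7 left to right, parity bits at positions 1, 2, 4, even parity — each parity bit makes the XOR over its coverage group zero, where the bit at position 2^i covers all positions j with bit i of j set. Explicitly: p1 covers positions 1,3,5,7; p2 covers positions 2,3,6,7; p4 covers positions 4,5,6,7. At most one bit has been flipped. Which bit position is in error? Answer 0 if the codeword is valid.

s1: b1⊕b3⊕b5⊕b7 = 1⊕1⊕0⊕0 = 0
s2: b2⊕b3⊕b6⊕b7 = 1⊕1⊕1⊕0 = 1
s4: b4⊕b5⊕b6⊕b7 = 1⊕0⊕1⊕0 = 0
Syndrome (s4...s1) = 010 → position 2.

2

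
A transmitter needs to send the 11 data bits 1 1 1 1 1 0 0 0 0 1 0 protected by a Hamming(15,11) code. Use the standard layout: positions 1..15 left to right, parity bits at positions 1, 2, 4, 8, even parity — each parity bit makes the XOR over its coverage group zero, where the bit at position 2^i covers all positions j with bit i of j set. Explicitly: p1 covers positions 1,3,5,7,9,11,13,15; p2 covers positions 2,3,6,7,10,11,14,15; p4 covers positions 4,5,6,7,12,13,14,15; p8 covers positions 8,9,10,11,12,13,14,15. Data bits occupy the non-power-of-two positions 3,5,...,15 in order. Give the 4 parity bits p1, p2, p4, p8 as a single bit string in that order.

0000

Place data bits at non-power-of-two positions: b3=1, b5=1, b6=1, b7=1, b9=1, b10=0, b11=0, b12=0, b13=0, b14=1, b15=0.
p1 = XOR of data positions {3,5,7,9,11,13,15} = 1⊕1⊕1⊕1⊕0⊕0⊕0 = 0
p2 = XOR of data positions {3,6,7,10,11,14,15} = 1⊕1⊕1⊕0⊕0⊕1⊕0 = 0
p4 = XOR of data positions {5,6,7,12,13,14,15} = 1⊕1⊕1⊕0⊕0⊕1⊕0 = 0
p8 = XOR of data positions {9,10,11,12,13,14,15} = 1⊕0⊕0⊕0⊕0⊕1⊕0 = 0
Parity bits p1,p2,p4,p8 = 0000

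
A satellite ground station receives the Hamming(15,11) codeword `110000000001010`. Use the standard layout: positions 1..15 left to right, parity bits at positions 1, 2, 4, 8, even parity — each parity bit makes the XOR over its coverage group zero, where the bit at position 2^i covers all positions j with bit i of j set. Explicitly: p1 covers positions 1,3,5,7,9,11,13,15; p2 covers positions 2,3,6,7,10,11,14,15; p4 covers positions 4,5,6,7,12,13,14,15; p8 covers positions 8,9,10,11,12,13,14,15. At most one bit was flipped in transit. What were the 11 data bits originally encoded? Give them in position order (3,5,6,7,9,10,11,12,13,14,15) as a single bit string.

s1: b1⊕b3⊕b5⊕b7⊕b9⊕b11⊕b13⊕b15 = 1⊕0⊕0⊕0⊕0⊕0⊕0⊕0 = 1
s2: b2⊕b3⊕b6⊕b7⊕b10⊕b11⊕b14⊕b15 = 1⊕0⊕0⊕0⊕0⊕0⊕1⊕0 = 0
s4: b4⊕b5⊕b6⊕b7⊕b12⊕b13⊕b14⊕b15 = 0⊕0⊕0⊕0⊕1⊕0⊕1⊕0 = 0
s8: b8⊕b9⊕b10⊕b11⊕b12⊕b13⊕b14⊕b15 = 0⊕0⊕0⊕0⊕1⊕0⊕1⊕0 = 0
Syndrome (s8...s1) = 0001 → position 1.
Flip bit 1: corrected codeword = 010000000001010
Data bits at positions 3,5,6,7,9,10,11,12,13,14,15: 00000001010

00000001010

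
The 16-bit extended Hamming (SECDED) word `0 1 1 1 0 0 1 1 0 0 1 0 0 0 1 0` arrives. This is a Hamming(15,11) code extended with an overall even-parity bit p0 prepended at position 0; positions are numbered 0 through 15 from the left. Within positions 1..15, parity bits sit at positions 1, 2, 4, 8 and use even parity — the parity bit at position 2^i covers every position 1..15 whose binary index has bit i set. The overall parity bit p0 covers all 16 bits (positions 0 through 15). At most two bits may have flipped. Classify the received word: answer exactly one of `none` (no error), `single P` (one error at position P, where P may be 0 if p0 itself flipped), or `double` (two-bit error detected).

s1: b1⊕b3⊕b5⊕b7⊕b9⊕b11⊕b13⊕b15 = 1⊕1⊕0⊕1⊕0⊕0⊕0⊕0 = 1
s2: b2⊕b3⊕b6⊕b7⊕b10⊕b11⊕b14⊕b15 = 1⊕1⊕1⊕1⊕1⊕0⊕1⊕0 = 0
s4: b4⊕b5⊕b6⊕b7⊕b12⊕b13⊕b14⊕b15 = 0⊕0⊕1⊕1⊕0⊕0⊕1⊕0 = 1
s8: b8⊕b9⊕b10⊕b11⊕b12⊕b13⊕b14⊕b15 = 0⊕0⊕1⊕0⊕0⊕0⊕1⊕0 = 0
Syndrome (s8...s1) = 0101 → position 5.
Overall parity (XOR of all 16 bits, including p0): 0⊕1⊕1⊕1⊕0⊕0⊕1⊕1⊕0⊕0⊕1⊕0⊕0⊕0⊕1⊕0 = 1
Overall=1, syndrome position=5 → single-bit error at position 5.

single 5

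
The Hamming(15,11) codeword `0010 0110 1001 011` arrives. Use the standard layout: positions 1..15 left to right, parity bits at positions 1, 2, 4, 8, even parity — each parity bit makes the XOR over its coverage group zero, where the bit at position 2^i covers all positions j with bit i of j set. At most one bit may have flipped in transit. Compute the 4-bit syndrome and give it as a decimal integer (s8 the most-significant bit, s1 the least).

6

s1: b1⊕b3⊕b5⊕b7⊕b9⊕b11⊕b13⊕b15 = 0⊕1⊕0⊕1⊕1⊕0⊕0⊕1 = 0
s2: b2⊕b3⊕b6⊕b7⊕b10⊕b11⊕b14⊕b15 = 0⊕1⊕1⊕1⊕0⊕0⊕1⊕1 = 1
s4: b4⊕b5⊕b6⊕b7⊕b12⊕b13⊕b14⊕b15 = 0⊕0⊕1⊕1⊕1⊕0⊕1⊕1 = 1
s8: b8⊕b9⊕b10⊕b11⊕b12⊕b13⊕b14⊕b15 = 0⊕1⊕0⊕0⊕1⊕0⊕1⊕1 = 0
Syndrome (s8...s1) = 0110 → position 6.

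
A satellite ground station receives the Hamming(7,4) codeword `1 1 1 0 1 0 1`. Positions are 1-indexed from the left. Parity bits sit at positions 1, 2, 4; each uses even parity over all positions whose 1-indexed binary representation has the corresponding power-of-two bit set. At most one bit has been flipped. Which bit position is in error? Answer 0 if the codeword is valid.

2

s1: b1⊕b3⊕b5⊕b7 = 1⊕1⊕1⊕1 = 0
s2: b2⊕b3⊕b6⊕b7 = 1⊕1⊕0⊕1 = 1
s4: b4⊕b5⊕b6⊕b7 = 0⊕1⊕0⊕1 = 0
Syndrome (s4...s1) = 010 → position 2.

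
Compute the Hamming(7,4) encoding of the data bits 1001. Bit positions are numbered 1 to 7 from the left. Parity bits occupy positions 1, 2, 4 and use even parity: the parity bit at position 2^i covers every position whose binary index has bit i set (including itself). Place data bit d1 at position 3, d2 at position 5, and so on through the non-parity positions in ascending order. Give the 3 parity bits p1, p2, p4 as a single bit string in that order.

001

Place data bits at non-power-of-two positions: b3=1, b5=0, b6=0, b7=1.
p1 = XOR of data positions {3,5,7} = 1⊕0⊕1 = 0
p2 = XOR of data positions {3,6,7} = 1⊕0⊕1 = 0
p4 = XOR of data positions {5,6,7} = 0⊕0⊕1 = 1
Parity bits p1,p2,p4 = 001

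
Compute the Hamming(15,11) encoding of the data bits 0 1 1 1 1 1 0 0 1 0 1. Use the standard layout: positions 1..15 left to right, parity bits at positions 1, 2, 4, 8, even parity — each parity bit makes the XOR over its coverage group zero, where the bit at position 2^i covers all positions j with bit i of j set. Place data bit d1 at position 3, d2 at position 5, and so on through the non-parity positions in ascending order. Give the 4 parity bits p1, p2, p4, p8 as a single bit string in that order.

1010

Place data bits at non-power-of-two positions: b3=0, b5=1, b6=1, b7=1, b9=1, b10=1, b11=0, b12=0, b13=1, b14=0, b15=1.
p1 = XOR of data positions {3,5,7,9,11,13,15} = 0⊕1⊕1⊕1⊕0⊕1⊕1 = 1
p2 = XOR of data positions {3,6,7,10,11,14,15} = 0⊕1⊕1⊕1⊕0⊕0⊕1 = 0
p4 = XOR of data positions {5,6,7,12,13,14,15} = 1⊕1⊕1⊕0⊕1⊕0⊕1 = 1
p8 = XOR of data positions {9,10,11,12,13,14,15} = 1⊕1⊕0⊕0⊕1⊕0⊕1 = 0
Parity bits p1,p2,p4,p8 = 1010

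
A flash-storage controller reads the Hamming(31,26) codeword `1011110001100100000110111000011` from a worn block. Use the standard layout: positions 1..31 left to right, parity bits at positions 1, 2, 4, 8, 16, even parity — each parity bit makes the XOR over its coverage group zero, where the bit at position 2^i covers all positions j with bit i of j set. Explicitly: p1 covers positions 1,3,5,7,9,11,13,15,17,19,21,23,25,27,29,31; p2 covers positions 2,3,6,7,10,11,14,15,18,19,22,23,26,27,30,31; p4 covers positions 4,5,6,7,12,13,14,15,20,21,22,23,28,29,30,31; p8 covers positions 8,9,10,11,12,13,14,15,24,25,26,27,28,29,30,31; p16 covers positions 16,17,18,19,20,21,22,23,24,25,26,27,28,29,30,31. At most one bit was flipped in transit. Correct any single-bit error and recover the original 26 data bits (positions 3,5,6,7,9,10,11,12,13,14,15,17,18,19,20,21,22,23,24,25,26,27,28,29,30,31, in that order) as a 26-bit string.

11100110010000110111001011

s1: b1⊕b3⊕b5⊕b7⊕b9⊕b11⊕b13⊕b15⊕b17⊕b19⊕b21⊕b23⊕b25⊕b27⊕b29⊕b31 = 1⊕1⊕1⊕0⊕0⊕1⊕0⊕0⊕0⊕0⊕1⊕1⊕1⊕0⊕0⊕1 = 0
s2: b2⊕b3⊕b6⊕b7⊕b10⊕b11⊕b14⊕b15⊕b18⊕b19⊕b22⊕b23⊕b26⊕b27⊕b30⊕b31 = 0⊕1⊕1⊕0⊕1⊕1⊕1⊕0⊕0⊕0⊕0⊕1⊕0⊕0⊕1⊕1 = 0
s4: b4⊕b5⊕b6⊕b7⊕b12⊕b13⊕b14⊕b15⊕b20⊕b21⊕b22⊕b23⊕b28⊕b29⊕b30⊕b31 = 1⊕1⊕1⊕0⊕0⊕0⊕1⊕0⊕1⊕1⊕0⊕1⊕0⊕0⊕1⊕1 = 1
s8: b8⊕b9⊕b10⊕b11⊕b12⊕b13⊕b14⊕b15⊕b24⊕b25⊕b26⊕b27⊕b28⊕b29⊕b30⊕b31 = 0⊕0⊕1⊕1⊕0⊕0⊕1⊕0⊕1⊕1⊕0⊕0⊕0⊕0⊕1⊕1 = 1
s16: b16⊕b17⊕b18⊕b19⊕b20⊕b21⊕b22⊕b23⊕b24⊕b25⊕b26⊕b27⊕b28⊕b29⊕b30⊕b31 = 0⊕0⊕0⊕0⊕1⊕1⊕0⊕1⊕1⊕1⊕0⊕0⊕0⊕0⊕1⊕1 = 1
Syndrome (s16...s1) = 11100 → position 28.
Flip bit 28: corrected codeword = 1011110001100100000110111001011
Data bits at positions 3,5,6,7,9,10,11,12,13,14,15,17,18,19,20,21,22,23,24,25,26,27,28,29,30,31: 11100110010000110111001011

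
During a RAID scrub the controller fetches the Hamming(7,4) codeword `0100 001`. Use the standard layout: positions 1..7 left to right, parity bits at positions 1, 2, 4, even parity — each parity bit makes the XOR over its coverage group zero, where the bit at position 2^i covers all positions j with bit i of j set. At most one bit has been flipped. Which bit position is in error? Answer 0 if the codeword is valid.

s1: b1⊕b3⊕b5⊕b7 = 0⊕0⊕0⊕1 = 1
s2: b2⊕b3⊕b6⊕b7 = 1⊕0⊕0⊕1 = 0
s4: b4⊕b5⊕b6⊕b7 = 0⊕0⊕0⊕1 = 1
Syndrome (s4...s1) = 101 → position 5.

5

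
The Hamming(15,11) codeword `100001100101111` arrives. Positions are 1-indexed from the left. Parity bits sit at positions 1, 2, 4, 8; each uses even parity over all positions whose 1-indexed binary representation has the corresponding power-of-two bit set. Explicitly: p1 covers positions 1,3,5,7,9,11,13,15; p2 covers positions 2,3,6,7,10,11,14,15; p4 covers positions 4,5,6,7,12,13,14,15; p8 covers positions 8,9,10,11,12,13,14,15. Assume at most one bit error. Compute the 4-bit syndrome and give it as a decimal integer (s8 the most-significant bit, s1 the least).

s1: b1⊕b3⊕b5⊕b7⊕b9⊕b11⊕b13⊕b15 = 1⊕0⊕0⊕1⊕0⊕0⊕1⊕1 = 0
s2: b2⊕b3⊕b6⊕b7⊕b10⊕b11⊕b14⊕b15 = 0⊕0⊕1⊕1⊕1⊕0⊕1⊕1 = 1
s4: b4⊕b5⊕b6⊕b7⊕b12⊕b13⊕b14⊕b15 = 0⊕0⊕1⊕1⊕1⊕1⊕1⊕1 = 0
s8: b8⊕b9⊕b10⊕b11⊕b12⊕b13⊕b14⊕b15 = 0⊕0⊕1⊕0⊕1⊕1⊕1⊕1 = 1
Syndrome (s8...s1) = 1010 → position 10.

10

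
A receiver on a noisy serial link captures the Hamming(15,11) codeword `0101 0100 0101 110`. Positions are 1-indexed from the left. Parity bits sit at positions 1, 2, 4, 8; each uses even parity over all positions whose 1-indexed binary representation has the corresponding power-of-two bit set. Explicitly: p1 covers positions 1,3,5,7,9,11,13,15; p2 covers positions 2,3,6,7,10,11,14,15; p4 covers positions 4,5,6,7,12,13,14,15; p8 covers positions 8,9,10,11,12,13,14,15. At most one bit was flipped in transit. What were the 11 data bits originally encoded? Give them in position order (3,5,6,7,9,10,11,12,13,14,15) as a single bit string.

01100101110

s1: b1⊕b3⊕b5⊕b7⊕b9⊕b11⊕b13⊕b15 = 0⊕0⊕0⊕0⊕0⊕0⊕1⊕0 = 1
s2: b2⊕b3⊕b6⊕b7⊕b10⊕b11⊕b14⊕b15 = 1⊕0⊕1⊕0⊕1⊕0⊕1⊕0 = 0
s4: b4⊕b5⊕b6⊕b7⊕b12⊕b13⊕b14⊕b15 = 1⊕0⊕1⊕0⊕1⊕1⊕1⊕0 = 1
s8: b8⊕b9⊕b10⊕b11⊕b12⊕b13⊕b14⊕b15 = 0⊕0⊕1⊕0⊕1⊕1⊕1⊕0 = 0
Syndrome (s8...s1) = 0101 → position 5.
Flip bit 5: corrected codeword = 010111000101110
Data bits at positions 3,5,6,7,9,10,11,12,13,14,15: 01100101110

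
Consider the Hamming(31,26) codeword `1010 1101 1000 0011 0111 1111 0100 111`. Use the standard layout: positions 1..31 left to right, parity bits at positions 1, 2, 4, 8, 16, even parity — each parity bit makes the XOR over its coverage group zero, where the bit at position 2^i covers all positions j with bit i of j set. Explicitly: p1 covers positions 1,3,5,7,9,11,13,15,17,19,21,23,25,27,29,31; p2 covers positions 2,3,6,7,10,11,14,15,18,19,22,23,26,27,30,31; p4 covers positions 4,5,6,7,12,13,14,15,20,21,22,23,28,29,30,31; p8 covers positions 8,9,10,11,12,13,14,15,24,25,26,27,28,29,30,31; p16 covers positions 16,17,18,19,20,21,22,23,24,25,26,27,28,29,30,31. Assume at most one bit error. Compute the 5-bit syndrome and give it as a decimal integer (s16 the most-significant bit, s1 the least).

0

s1: b1⊕b3⊕b5⊕b7⊕b9⊕b11⊕b13⊕b15⊕b17⊕b19⊕b21⊕b23⊕b25⊕b27⊕b29⊕b31 = 1⊕1⊕1⊕0⊕1⊕0⊕0⊕1⊕0⊕1⊕1⊕1⊕0⊕0⊕1⊕1 = 0
s2: b2⊕b3⊕b6⊕b7⊕b10⊕b11⊕b14⊕b15⊕b18⊕b19⊕b22⊕b23⊕b26⊕b27⊕b30⊕b31 = 0⊕1⊕1⊕0⊕0⊕0⊕0⊕1⊕1⊕1⊕1⊕1⊕1⊕0⊕1⊕1 = 0
s4: b4⊕b5⊕b6⊕b7⊕b12⊕b13⊕b14⊕b15⊕b20⊕b21⊕b22⊕b23⊕b28⊕b29⊕b30⊕b31 = 0⊕1⊕1⊕0⊕0⊕0⊕0⊕1⊕1⊕1⊕1⊕1⊕0⊕1⊕1⊕1 = 0
s8: b8⊕b9⊕b10⊕b11⊕b12⊕b13⊕b14⊕b15⊕b24⊕b25⊕b26⊕b27⊕b28⊕b29⊕b30⊕b31 = 1⊕1⊕0⊕0⊕0⊕0⊕0⊕1⊕1⊕0⊕1⊕0⊕0⊕1⊕1⊕1 = 0
s16: b16⊕b17⊕b18⊕b19⊕b20⊕b21⊕b22⊕b23⊕b24⊕b25⊕b26⊕b27⊕b28⊕b29⊕b30⊕b31 = 1⊕0⊕1⊕1⊕1⊕1⊕1⊕1⊕1⊕0⊕1⊕0⊕0⊕1⊕1⊕1 = 0
Syndrome (s16...s1) = 00000 → position 0 (no error).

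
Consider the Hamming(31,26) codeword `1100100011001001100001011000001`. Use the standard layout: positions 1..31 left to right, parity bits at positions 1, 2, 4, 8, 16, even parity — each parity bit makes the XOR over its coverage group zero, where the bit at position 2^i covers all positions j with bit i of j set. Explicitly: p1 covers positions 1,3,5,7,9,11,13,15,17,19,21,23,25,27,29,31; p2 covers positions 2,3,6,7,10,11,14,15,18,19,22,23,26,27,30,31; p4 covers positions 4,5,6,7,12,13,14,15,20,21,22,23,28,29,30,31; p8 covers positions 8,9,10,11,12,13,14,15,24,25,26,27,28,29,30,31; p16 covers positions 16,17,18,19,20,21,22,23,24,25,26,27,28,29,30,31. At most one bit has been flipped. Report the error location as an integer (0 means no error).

1

s1: b1⊕b3⊕b5⊕b7⊕b9⊕b11⊕b13⊕b15⊕b17⊕b19⊕b21⊕b23⊕b25⊕b27⊕b29⊕b31 = 1⊕0⊕1⊕0⊕1⊕0⊕1⊕0⊕1⊕0⊕0⊕0⊕1⊕0⊕0⊕1 = 1
s2: b2⊕b3⊕b6⊕b7⊕b10⊕b11⊕b14⊕b15⊕b18⊕b19⊕b22⊕b23⊕b26⊕b27⊕b30⊕b31 = 1⊕0⊕0⊕0⊕1⊕0⊕0⊕0⊕0⊕0⊕1⊕0⊕0⊕0⊕0⊕1 = 0
s4: b4⊕b5⊕b6⊕b7⊕b12⊕b13⊕b14⊕b15⊕b20⊕b21⊕b22⊕b23⊕b28⊕b29⊕b30⊕b31 = 0⊕1⊕0⊕0⊕0⊕1⊕0⊕0⊕0⊕0⊕1⊕0⊕0⊕0⊕0⊕1 = 0
s8: b8⊕b9⊕b10⊕b11⊕b12⊕b13⊕b14⊕b15⊕b24⊕b25⊕b26⊕b27⊕b28⊕b29⊕b30⊕b31 = 0⊕1⊕1⊕0⊕0⊕1⊕0⊕0⊕1⊕1⊕0⊕0⊕0⊕0⊕0⊕1 = 0
s16: b16⊕b17⊕b18⊕b19⊕b20⊕b21⊕b22⊕b23⊕b24⊕b25⊕b26⊕b27⊕b28⊕b29⊕b30⊕b31 = 1⊕1⊕0⊕0⊕0⊕0⊕1⊕0⊕1⊕1⊕0⊕0⊕0⊕0⊕0⊕1 = 0
Syndrome (s16...s1) = 00001 → position 1.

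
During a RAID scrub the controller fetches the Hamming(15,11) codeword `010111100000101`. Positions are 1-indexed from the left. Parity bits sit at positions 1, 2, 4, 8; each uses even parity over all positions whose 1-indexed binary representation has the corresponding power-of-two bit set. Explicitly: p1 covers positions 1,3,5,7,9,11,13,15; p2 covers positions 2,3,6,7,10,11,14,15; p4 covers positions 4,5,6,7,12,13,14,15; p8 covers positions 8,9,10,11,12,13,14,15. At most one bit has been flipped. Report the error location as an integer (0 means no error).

s1: b1⊕b3⊕b5⊕b7⊕b9⊕b11⊕b13⊕b15 = 0⊕0⊕1⊕1⊕0⊕0⊕1⊕1 = 0
s2: b2⊕b3⊕b6⊕b7⊕b10⊕b11⊕b14⊕b15 = 1⊕0⊕1⊕1⊕0⊕0⊕0⊕1 = 0
s4: b4⊕b5⊕b6⊕b7⊕b12⊕b13⊕b14⊕b15 = 1⊕1⊕1⊕1⊕0⊕1⊕0⊕1 = 0
s8: b8⊕b9⊕b10⊕b11⊕b12⊕b13⊕b14⊕b15 = 0⊕0⊕0⊕0⊕0⊕1⊕0⊕1 = 0
Syndrome (s8...s1) = 0000 → position 0 (no error).

0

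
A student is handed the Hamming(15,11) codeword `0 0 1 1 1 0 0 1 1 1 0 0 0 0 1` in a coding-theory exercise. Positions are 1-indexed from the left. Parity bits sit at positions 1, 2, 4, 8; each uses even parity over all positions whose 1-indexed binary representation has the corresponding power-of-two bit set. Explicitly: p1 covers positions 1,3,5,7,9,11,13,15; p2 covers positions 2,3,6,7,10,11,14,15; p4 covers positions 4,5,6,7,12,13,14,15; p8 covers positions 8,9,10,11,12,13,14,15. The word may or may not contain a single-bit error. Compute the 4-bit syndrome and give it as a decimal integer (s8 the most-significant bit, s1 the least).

6

s1: b1⊕b3⊕b5⊕b7⊕b9⊕b11⊕b13⊕b15 = 0⊕1⊕1⊕0⊕1⊕0⊕0⊕1 = 0
s2: b2⊕b3⊕b6⊕b7⊕b10⊕b11⊕b14⊕b15 = 0⊕1⊕0⊕0⊕1⊕0⊕0⊕1 = 1
s4: b4⊕b5⊕b6⊕b7⊕b12⊕b13⊕b14⊕b15 = 1⊕1⊕0⊕0⊕0⊕0⊕0⊕1 = 1
s8: b8⊕b9⊕b10⊕b11⊕b12⊕b13⊕b14⊕b15 = 1⊕1⊕1⊕0⊕0⊕0⊕0⊕1 = 0
Syndrome (s8...s1) = 0110 → position 6.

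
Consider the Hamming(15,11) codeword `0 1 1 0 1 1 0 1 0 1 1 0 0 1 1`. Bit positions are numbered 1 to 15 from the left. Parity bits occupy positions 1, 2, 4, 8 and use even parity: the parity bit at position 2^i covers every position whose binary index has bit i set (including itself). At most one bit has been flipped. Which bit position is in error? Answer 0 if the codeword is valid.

10

s1: b1⊕b3⊕b5⊕b7⊕b9⊕b11⊕b13⊕b15 = 0⊕1⊕1⊕0⊕0⊕1⊕0⊕1 = 0
s2: b2⊕b3⊕b6⊕b7⊕b10⊕b11⊕b14⊕b15 = 1⊕1⊕1⊕0⊕1⊕1⊕1⊕1 = 1
s4: b4⊕b5⊕b6⊕b7⊕b12⊕b13⊕b14⊕b15 = 0⊕1⊕1⊕0⊕0⊕0⊕1⊕1 = 0
s8: b8⊕b9⊕b10⊕b11⊕b12⊕b13⊕b14⊕b15 = 1⊕0⊕1⊕1⊕0⊕0⊕1⊕1 = 1
Syndrome (s8...s1) = 1010 → position 10.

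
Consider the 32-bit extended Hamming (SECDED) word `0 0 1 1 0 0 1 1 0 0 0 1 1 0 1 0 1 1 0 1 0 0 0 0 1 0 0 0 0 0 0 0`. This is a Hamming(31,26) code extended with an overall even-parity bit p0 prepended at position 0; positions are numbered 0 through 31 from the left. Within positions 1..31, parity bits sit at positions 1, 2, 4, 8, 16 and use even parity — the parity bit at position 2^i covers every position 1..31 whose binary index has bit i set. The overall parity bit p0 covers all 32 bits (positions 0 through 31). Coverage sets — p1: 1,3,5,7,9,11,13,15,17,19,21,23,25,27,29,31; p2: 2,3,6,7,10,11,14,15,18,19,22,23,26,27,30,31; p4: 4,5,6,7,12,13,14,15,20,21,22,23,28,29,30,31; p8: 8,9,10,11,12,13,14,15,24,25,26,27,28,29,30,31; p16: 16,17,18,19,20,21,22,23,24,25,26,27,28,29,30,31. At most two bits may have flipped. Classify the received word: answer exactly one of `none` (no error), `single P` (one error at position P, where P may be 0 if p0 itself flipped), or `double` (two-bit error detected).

single 3

s1: b1⊕b3⊕b5⊕b7⊕b9⊕b11⊕b13⊕b15⊕b17⊕b19⊕b21⊕b23⊕b25⊕b27⊕b29⊕b31 = 0⊕1⊕0⊕1⊕0⊕1⊕0⊕0⊕1⊕1⊕0⊕0⊕0⊕0⊕0⊕0 = 1
s2: b2⊕b3⊕b6⊕b7⊕b10⊕b11⊕b14⊕b15⊕b18⊕b19⊕b22⊕b23⊕b26⊕b27⊕b30⊕b31 = 1⊕1⊕1⊕1⊕0⊕1⊕1⊕0⊕0⊕1⊕0⊕0⊕0⊕0⊕0⊕0 = 1
s4: b4⊕b5⊕b6⊕b7⊕b12⊕b13⊕b14⊕b15⊕b20⊕b21⊕b22⊕b23⊕b28⊕b29⊕b30⊕b31 = 0⊕0⊕1⊕1⊕1⊕0⊕1⊕0⊕0⊕0⊕0⊕0⊕0⊕0⊕0⊕0 = 0
s8: b8⊕b9⊕b10⊕b11⊕b12⊕b13⊕b14⊕b15⊕b24⊕b25⊕b26⊕b27⊕b28⊕b29⊕b30⊕b31 = 0⊕0⊕0⊕1⊕1⊕0⊕1⊕0⊕1⊕0⊕0⊕0⊕0⊕0⊕0⊕0 = 0
s16: b16⊕b17⊕b18⊕b19⊕b20⊕b21⊕b22⊕b23⊕b24⊕b25⊕b26⊕b27⊕b28⊕b29⊕b30⊕b31 = 1⊕1⊕0⊕1⊕0⊕0⊕0⊕0⊕1⊕0⊕0⊕0⊕0⊕0⊕0⊕0 = 0
Syndrome (s16...s1) = 00011 → position 3.
Overall parity (XOR of all 32 bits, including p0): 0⊕0⊕1⊕1⊕0⊕0⊕1⊕1⊕0⊕0⊕0⊕1⊕1⊕0⊕1⊕0⊕1⊕1⊕0⊕1⊕0⊕0⊕0⊕0⊕1⊕0⊕0⊕0⊕0⊕0⊕0⊕0 = 1
Overall=1, syndrome position=3 → single-bit error at position 3.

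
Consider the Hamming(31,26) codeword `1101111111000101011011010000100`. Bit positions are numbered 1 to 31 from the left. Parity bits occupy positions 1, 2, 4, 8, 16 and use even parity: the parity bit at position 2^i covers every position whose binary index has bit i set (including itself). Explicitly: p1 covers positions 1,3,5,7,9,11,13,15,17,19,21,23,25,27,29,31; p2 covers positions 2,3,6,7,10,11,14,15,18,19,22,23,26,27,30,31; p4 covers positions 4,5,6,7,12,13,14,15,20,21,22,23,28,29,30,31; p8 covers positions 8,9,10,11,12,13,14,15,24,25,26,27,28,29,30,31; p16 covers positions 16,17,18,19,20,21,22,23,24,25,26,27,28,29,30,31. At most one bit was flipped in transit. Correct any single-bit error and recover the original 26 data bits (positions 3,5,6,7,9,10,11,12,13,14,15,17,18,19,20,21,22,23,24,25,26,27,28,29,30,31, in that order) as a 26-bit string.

s1: b1⊕b3⊕b5⊕b7⊕b9⊕b11⊕b13⊕b15⊕b17⊕b19⊕b21⊕b23⊕b25⊕b27⊕b29⊕b31 = 1⊕0⊕1⊕1⊕1⊕0⊕0⊕0⊕0⊕1⊕1⊕0⊕0⊕0⊕1⊕0 = 1
s2: b2⊕b3⊕b6⊕b7⊕b10⊕b11⊕b14⊕b15⊕b18⊕b19⊕b22⊕b23⊕b26⊕b27⊕b30⊕b31 = 1⊕0⊕1⊕1⊕1⊕0⊕1⊕0⊕1⊕1⊕1⊕0⊕0⊕0⊕0⊕0 = 0
s4: b4⊕b5⊕b6⊕b7⊕b12⊕b13⊕b14⊕b15⊕b20⊕b21⊕b22⊕b23⊕b28⊕b29⊕b30⊕b31 = 1⊕1⊕1⊕1⊕0⊕0⊕1⊕0⊕0⊕1⊕1⊕0⊕0⊕1⊕0⊕0 = 0
s8: b8⊕b9⊕b10⊕b11⊕b12⊕b13⊕b14⊕b15⊕b24⊕b25⊕b26⊕b27⊕b28⊕b29⊕b30⊕b31 = 1⊕1⊕1⊕0⊕0⊕0⊕1⊕0⊕1⊕0⊕0⊕0⊕0⊕1⊕0⊕0 = 0
s16: b16⊕b17⊕b18⊕b19⊕b20⊕b21⊕b22⊕b23⊕b24⊕b25⊕b26⊕b27⊕b28⊕b29⊕b30⊕b31 = 1⊕0⊕1⊕1⊕0⊕1⊕1⊕0⊕1⊕0⊕0⊕0⊕0⊕1⊕0⊕0 = 1
Syndrome (s16...s1) = 10001 → position 17.
Flip bit 17: corrected codeword = 1101111111000101111011010000100
Data bits at positions 3,5,6,7,9,10,11,12,13,14,15,17,18,19,20,21,22,23,24,25,26,27,28,29,30,31: 01111100010111011010000100

01111100010111011010000100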